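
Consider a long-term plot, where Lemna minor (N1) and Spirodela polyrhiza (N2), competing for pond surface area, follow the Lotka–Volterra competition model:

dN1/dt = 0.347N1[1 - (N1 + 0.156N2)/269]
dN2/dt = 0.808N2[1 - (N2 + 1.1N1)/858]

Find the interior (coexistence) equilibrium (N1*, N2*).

N1* ≈ 163, N2* ≈ 679

Setting both brackets to zero gives the nullclines N1 + 0.156N2 = 269 and 1.1N1 + N2 = 858.
Substituting N2 = 858 - 1.1N1 into the first: N1(1 - 0.156·1.1) = 269 - 0.156·858.
So N1* = 135/0.828 = 163, and then N2* = 858 - 1.1·163 = 679.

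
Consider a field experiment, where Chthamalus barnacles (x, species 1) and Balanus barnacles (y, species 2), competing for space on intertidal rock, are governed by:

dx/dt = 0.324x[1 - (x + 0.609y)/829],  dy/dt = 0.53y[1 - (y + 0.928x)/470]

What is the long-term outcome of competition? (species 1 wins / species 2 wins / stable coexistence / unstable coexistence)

Compare the nullcline intercepts: K1/α12 = 829/0.609 = 1360 > K2 = 470; K2/α21 = 470/0.928 = 506 < K1 = 829.
Since the inequalities point opposite ways, species 1 can invade but species 2 cannot.

species 1 excludes species 2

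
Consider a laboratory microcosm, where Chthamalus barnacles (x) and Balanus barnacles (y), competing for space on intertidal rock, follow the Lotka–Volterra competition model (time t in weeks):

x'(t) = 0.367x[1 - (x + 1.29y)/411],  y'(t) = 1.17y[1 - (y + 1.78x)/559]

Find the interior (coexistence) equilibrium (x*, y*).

Setting both brackets to zero gives the nullclines x + 1.29y = 411 and 1.78x + y = 559.
Substituting y = 559 - 1.78x into the first: x(1 - 1.29·1.78) = 411 - 1.29·559.
So x* = -310/-1.3 = 239, and then y* = 559 - 1.78·239 = 133.

x* ≈ 239, y* ≈ 133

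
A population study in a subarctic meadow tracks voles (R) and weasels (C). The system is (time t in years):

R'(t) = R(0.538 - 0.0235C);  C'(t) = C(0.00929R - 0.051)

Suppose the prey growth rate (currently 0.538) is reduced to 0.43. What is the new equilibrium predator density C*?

At the interior fixed point, setting dR/dt = 0 with R > 0 fixes C* = (prey growth rate)/(RC coefficient) — independent of the other coefficients.
With the change, C* = 0.43/0.0235 = 18.3; it falls from 22.9.

C* ≈ 18.3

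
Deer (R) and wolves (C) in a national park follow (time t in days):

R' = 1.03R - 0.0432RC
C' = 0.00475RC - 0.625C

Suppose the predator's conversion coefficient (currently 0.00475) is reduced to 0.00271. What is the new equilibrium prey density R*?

At the interior fixed point, setting dC/dt = 0 with C > 0 fixes R* = (predator death rate)/(RC coefficient) — independent of the other coefficients.
With the change, R* = 0.625/0.00271 = 231; it rises from 132.

R* ≈ 231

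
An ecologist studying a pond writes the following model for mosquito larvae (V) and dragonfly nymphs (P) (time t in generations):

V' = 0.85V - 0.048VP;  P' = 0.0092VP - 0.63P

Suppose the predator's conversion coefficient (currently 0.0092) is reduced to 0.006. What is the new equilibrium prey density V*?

At the interior fixed point, setting dP/dt = 0 with P > 0 fixes V* = (predator death rate)/(VP coefficient) — independent of the other coefficients.
With the change, V* = 0.63/0.006 = 105; it rises from 68.5.

V* ≈ 105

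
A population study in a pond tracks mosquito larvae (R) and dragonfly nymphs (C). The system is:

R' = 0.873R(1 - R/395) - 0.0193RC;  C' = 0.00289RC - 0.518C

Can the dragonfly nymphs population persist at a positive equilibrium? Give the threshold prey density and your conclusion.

Threshold R = 179; K > 179, so yes, the predator persists.

The predator equation gives dC/dt > 0 only when R > 0.518/0.00289 = 179.
Without the predator, R → K = 395. Since 395 > 179, the predator can invade and persist.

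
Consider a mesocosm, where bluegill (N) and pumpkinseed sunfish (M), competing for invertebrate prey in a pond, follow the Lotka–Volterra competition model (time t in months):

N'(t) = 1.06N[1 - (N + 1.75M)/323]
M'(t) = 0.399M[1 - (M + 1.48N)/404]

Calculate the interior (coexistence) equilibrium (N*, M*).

N* ≈ 242, M* ≈ 46.6

Setting both brackets to zero gives the nullclines N + 1.75M = 323 and 1.48N + M = 404.
Substituting M = 404 - 1.48N into the first: N(1 - 1.75·1.48) = 323 - 1.75·404.
So N* = -384/-1.59 = 242, and then M* = 404 - 1.48·242 = 46.6.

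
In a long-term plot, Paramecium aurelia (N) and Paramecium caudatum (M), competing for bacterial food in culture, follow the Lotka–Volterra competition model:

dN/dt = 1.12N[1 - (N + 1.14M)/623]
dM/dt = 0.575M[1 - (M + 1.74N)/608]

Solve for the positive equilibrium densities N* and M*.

Setting both brackets to zero gives the nullclines N + 1.14M = 623 and 1.74N + M = 608.
Substituting M = 608 - 1.74N into the first: N(1 - 1.14·1.74) = 623 - 1.14·608.
So N* = -70.1/-0.984 = 71.3, and then M* = 608 - 1.74·71.3 = 484.

N* ≈ 71.3, M* ≈ 484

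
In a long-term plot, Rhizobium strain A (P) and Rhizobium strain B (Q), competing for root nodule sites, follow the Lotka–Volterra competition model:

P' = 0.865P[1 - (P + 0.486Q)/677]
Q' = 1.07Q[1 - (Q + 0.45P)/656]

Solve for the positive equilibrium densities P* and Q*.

P* ≈ 458, Q* ≈ 450

Setting both brackets to zero gives the nullclines P + 0.486Q = 677 and 0.45P + Q = 656.
Substituting Q = 656 - 0.45P into the first: P(1 - 0.486·0.45) = 677 - 0.486·656.
So P* = 358/0.781 = 458, and then Q* = 656 - 0.45·458 = 450.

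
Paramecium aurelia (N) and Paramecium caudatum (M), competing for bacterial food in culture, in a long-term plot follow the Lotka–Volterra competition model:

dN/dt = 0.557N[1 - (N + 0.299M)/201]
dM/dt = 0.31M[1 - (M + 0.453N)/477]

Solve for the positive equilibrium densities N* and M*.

Setting both brackets to zero gives the nullclines N + 0.299M = 201 and 0.453N + M = 477.
Substituting M = 477 - 0.453N into the first: N(1 - 0.299·0.453) = 201 - 0.299·477.
So N* = 58.4/0.865 = 67.5, and then M* = 477 - 0.453·67.5 = 446.

N* ≈ 67.5, M* ≈ 446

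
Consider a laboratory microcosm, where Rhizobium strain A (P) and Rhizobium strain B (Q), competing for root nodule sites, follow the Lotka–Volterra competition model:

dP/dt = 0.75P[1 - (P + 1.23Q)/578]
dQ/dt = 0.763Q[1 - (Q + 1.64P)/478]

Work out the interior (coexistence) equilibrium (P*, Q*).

Setting both brackets to zero gives the nullclines P + 1.23Q = 578 and 1.64P + Q = 478.
Substituting Q = 478 - 1.64P into the first: P(1 - 1.23·1.64) = 578 - 1.23·478.
So P* = -9.94/-1.02 = 9.77, and then Q* = 478 - 1.64·9.77 = 462.

P* ≈ 9.77, Q* ≈ 462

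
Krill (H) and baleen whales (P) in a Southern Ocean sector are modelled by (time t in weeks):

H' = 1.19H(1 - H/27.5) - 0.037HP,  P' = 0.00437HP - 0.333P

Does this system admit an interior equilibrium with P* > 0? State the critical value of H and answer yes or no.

The predator equation gives dP/dt > 0 only when H > 0.333/0.00437 = 76.2.
Without the predator, H → K = 27.5. Since 27.5 < 76.2, the predator cannot invade.

Threshold H = 76.2; K < 76.2, so no, the predator goes extinct.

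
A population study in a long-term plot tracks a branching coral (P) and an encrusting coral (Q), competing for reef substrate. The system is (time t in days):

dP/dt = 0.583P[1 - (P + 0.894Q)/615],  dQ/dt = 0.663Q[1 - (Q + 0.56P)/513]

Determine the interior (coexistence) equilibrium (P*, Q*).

P* ≈ 313, Q* ≈ 338

Setting both brackets to zero gives the nullclines P + 0.894Q = 615 and 0.56P + Q = 513.
Substituting Q = 513 - 0.56P into the first: P(1 - 0.894·0.56) = 615 - 0.894·513.
So P* = 156/0.499 = 313, and then Q* = 513 - 0.56·313 = 338.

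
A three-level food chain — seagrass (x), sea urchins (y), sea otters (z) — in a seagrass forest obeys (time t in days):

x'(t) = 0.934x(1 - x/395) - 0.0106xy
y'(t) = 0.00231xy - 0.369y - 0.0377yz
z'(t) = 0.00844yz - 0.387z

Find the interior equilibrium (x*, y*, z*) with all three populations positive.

x* ≈ 189, y* ≈ 45.9, z* ≈ 1.82

From dz/dt = 0: 0.00844y* = 0.387, so y* = 45.9.
From dx/dt = 0: 0.934(1 - x*/395) = 0.0106·45.9, giving x* = 395·(1 - 0.52) = 189.
From dy/dt = 0: 0.00231·189 - 0.369 = 0.0377z*, so z* = 0.0686/0.0377 = 1.82.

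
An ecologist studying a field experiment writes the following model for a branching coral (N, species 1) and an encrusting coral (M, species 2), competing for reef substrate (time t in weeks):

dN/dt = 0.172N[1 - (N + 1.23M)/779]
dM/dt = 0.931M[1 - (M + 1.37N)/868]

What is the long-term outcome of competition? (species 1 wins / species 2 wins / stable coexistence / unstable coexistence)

Compare the nullcline intercepts: K1/α12 = 779/1.23 = 633 < K2 = 868; K2/α21 = 868/1.37 = 634 < K1 = 779.
Since both are reversed, neither can invade when rare; the interior point is a saddle.

unstable coexistence (outcome depends on initial conditions)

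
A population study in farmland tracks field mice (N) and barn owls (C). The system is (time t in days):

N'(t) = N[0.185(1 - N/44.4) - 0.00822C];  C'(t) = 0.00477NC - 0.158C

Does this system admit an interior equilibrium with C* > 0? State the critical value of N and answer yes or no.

The predator equation gives dC/dt > 0 only when N > 0.158/0.00477 = 33.1.
Without the predator, N → K = 44.4. Since 44.4 > 33.1, the predator can invade and persist.

Threshold N = 33.1; K > 33.1, so yes, the predator persists.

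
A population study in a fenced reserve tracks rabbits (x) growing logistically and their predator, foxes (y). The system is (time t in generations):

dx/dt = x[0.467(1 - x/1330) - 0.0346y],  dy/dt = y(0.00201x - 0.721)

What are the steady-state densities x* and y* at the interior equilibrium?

From dy/dt = 0 with y > 0: 0.00201x* = 0.721, so x* = 359.
Substitute into dx/dt = 0: 0.467(1 - 359/1330) = 0.0346y*.
The bracket is 0.73, giving y* = 0.341/0.0346 = 9.86.

x* ≈ 359, y* ≈ 9.86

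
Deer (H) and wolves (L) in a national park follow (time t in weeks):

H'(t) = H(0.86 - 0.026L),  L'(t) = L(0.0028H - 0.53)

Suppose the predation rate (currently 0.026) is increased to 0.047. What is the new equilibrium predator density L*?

L* ≈ 18.3

At the interior fixed point, setting dH/dt = 0 with H > 0 fixes L* = (prey growth rate)/(HL coefficient) — independent of the other coefficients.
With the change, L* = 0.86/0.047 = 18.3; it falls from 33.1.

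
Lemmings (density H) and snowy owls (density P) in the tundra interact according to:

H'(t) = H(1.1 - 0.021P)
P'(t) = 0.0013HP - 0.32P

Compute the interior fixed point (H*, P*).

Set dP/dt = 0 with P > 0: 0.0013H - 0.32 = 0, so H* = 0.32/0.0013 = 246.
Set dH/dt = 0 with H > 0: 1.1 - 0.021P = 0, so P* = 1.1/0.021 = 52.4.

H* ≈ 246, P* ≈ 52.4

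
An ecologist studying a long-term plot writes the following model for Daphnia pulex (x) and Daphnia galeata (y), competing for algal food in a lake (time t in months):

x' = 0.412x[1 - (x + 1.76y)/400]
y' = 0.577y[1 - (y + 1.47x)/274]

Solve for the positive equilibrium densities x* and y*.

x* ≈ 51.8, y* ≈ 198

Setting both brackets to zero gives the nullclines x + 1.76y = 400 and 1.47x + y = 274.
Substituting y = 274 - 1.47x into the first: x(1 - 1.76·1.47) = 400 - 1.76·274.
So x* = -82.2/-1.59 = 51.8, and then y* = 274 - 1.47·51.8 = 198.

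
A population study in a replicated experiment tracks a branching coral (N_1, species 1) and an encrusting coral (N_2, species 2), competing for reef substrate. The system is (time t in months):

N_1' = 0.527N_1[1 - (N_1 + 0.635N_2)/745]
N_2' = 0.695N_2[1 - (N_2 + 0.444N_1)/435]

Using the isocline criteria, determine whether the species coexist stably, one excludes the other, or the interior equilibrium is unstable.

Compare the nullcline intercepts: K1/α12 = 745/0.635 = 1170 > K2 = 435; K2/α21 = 435/0.444 = 980 > K1 = 745.
Since both inequalities hold, each species can invade when rare, so the interior equilibrium is stable.

stable coexistence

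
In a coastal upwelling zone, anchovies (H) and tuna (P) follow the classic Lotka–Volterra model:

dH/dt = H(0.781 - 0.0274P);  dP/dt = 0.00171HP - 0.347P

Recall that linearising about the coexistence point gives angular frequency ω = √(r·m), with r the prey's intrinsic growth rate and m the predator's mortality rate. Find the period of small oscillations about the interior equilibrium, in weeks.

T ≈ 12.1 weeks

Here r = 0.781 and m = 0.347, so r·m = 0.271.
ω = √0.271 = 0.521 per week, hence T = 2π/ω ≈ 12.1 weeks.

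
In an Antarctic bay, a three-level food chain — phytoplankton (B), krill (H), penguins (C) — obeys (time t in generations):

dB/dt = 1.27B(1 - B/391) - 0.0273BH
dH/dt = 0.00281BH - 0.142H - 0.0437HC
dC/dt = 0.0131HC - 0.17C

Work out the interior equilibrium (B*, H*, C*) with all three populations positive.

B* ≈ 282, H* ≈ 13, C* ≈ 14.9

From dC/dt = 0: 0.0131H* = 0.17, so H* = 13.
From dB/dt = 0: 1.27(1 - B*/391) = 0.0273·13, giving B* = 391·(1 - 0.279) = 282.
From dH/dt = 0: 0.00281·282 - 0.142 = 0.0437C*, so C* = 0.65/0.0437 = 14.9.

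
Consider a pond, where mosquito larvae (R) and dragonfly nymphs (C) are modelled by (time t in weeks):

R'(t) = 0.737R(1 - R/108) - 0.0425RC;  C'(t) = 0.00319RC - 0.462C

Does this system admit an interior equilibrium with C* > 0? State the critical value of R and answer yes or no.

The predator equation gives dC/dt > 0 only when R > 0.462/0.00319 = 145.
Without the predator, R → K = 108. Since 108 < 145, the predator cannot invade.

Threshold R = 145; K < 145, so no, the predator goes extinct.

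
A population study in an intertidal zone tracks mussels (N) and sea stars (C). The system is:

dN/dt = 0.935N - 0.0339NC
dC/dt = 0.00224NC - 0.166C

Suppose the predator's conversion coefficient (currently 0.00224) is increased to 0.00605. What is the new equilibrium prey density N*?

N* ≈ 27.4

At the interior fixed point, setting dC/dt = 0 with C > 0 fixes N* = (predator death rate)/(NC coefficient) — independent of the other coefficients.
With the change, N* = 0.166/0.00605 = 27.4; it falls from 74.1.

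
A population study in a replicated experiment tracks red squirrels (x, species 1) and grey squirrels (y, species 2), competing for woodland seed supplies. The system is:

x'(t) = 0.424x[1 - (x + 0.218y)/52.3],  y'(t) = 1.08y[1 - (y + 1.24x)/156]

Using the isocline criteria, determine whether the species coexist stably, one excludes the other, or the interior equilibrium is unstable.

Compare the nullcline intercepts: K1/α12 = 52.3/0.218 = 240 > K2 = 156; K2/α21 = 156/1.24 = 126 > K1 = 52.3.
Since both inequalities hold, each species can invade when rare, so the interior equilibrium is stable.

stable coexistence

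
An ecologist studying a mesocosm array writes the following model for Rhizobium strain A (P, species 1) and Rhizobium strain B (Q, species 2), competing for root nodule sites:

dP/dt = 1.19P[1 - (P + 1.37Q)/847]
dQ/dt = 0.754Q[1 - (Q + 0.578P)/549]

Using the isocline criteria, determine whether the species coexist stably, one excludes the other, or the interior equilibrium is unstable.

stable coexistence

Compare the nullcline intercepts: K1/α12 = 847/1.37 = 618 > K2 = 549; K2/α21 = 549/0.578 = 950 > K1 = 847.
Since both inequalities hold, each species can invade when rare, so the interior equilibrium is stable.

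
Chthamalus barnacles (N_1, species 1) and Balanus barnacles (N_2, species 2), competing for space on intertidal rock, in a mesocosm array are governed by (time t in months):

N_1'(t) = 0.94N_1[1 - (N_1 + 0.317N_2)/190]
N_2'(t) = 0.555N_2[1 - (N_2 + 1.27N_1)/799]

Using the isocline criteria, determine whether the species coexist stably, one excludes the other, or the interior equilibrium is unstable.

Compare the nullcline intercepts: K1/α12 = 190/0.317 = 599 < K2 = 799; K2/α21 = 799/1.27 = 629 > K1 = 190.
Since the inequalities point opposite ways, species 2 can invade but species 1 cannot.

species 2 excludes species 1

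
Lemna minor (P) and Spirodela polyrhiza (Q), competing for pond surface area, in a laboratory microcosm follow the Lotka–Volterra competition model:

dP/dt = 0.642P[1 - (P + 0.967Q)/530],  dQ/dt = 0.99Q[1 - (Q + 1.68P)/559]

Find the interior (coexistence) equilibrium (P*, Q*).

Setting both brackets to zero gives the nullclines P + 0.967Q = 530 and 1.68P + Q = 559.
Substituting Q = 559 - 1.68P into the first: P(1 - 0.967·1.68) = 530 - 0.967·559.
So P* = -10.6/-0.625 = 16.9, and then Q* = 559 - 1.68·16.9 = 531.

P* ≈ 16.9, Q* ≈ 531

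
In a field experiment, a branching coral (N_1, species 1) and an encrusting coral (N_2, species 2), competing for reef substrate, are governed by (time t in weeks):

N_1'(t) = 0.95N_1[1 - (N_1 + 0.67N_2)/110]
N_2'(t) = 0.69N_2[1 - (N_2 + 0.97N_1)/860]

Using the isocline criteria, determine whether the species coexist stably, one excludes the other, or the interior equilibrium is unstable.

Compare the nullcline intercepts: K1/α12 = 110/0.67 = 164 < K2 = 860; K2/α21 = 860/0.97 = 887 > K1 = 110.
Since the inequalities point opposite ways, species 2 can invade but species 1 cannot.

species 2 excludes species 1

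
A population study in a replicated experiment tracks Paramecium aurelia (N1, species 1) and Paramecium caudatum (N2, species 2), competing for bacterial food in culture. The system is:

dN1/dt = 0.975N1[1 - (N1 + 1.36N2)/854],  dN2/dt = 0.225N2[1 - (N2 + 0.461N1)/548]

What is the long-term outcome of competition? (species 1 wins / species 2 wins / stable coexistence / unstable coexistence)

Compare the nullcline intercepts: K1/α12 = 854/1.36 = 628 > K2 = 548; K2/α21 = 548/0.461 = 1190 > K1 = 854.
Since both inequalities hold, each species can invade when rare, so the interior equilibrium is stable.

stable coexistence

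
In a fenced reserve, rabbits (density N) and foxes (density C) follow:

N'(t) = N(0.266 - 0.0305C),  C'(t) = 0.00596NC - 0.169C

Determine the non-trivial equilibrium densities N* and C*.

Set dC/dt = 0 with C > 0: 0.00596N - 0.169 = 0, so N* = 0.169/0.00596 = 28.4.
Set dN/dt = 0 with N > 0: 0.266 - 0.0305C = 0, so C* = 0.266/0.0305 = 8.72.

N* ≈ 28.4, C* ≈ 8.72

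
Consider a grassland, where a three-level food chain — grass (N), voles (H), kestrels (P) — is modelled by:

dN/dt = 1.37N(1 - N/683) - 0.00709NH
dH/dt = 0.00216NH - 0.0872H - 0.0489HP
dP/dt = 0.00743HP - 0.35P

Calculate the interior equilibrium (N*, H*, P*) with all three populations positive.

N* ≈ 516, H* ≈ 47.1, P* ≈ 21

From dP/dt = 0: 0.00743H* = 0.35, so H* = 47.1.
From dN/dt = 0: 1.37(1 - N*/683) = 0.00709·47.1, giving N* = 683·(1 - 0.244) = 516.
From dH/dt = 0: 0.00216·516 - 0.0872 = 0.0489P*, so P* = 1.03/0.0489 = 21.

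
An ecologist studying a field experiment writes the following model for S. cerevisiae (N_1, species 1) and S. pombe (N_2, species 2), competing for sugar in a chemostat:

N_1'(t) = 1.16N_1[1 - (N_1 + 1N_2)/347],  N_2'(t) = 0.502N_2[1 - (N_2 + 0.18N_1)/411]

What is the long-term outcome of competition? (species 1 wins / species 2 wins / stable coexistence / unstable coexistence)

species 2 excludes species 1

Compare the nullcline intercepts: K1/α12 = 347/1 = 347 < K2 = 411; K2/α21 = 411/0.18 = 2280 > K1 = 347.
Since the inequalities point opposite ways, species 2 can invade but species 1 cannot.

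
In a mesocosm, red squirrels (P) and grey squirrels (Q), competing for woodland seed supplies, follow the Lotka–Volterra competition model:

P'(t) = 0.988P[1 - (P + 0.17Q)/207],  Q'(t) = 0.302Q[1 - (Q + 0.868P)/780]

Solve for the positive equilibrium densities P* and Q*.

P* ≈ 87.3, Q* ≈ 704

Setting both brackets to zero gives the nullclines P + 0.17Q = 207 and 0.868P + Q = 780.
Substituting Q = 780 - 0.868P into the first: P(1 - 0.17·0.868) = 207 - 0.17·780.
So P* = 74.4/0.852 = 87.3, and then Q* = 780 - 0.868·87.3 = 704.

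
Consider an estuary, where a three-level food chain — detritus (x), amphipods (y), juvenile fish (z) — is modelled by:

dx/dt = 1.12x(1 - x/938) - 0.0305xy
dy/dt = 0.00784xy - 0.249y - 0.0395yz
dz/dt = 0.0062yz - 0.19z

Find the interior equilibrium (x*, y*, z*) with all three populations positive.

From dz/dt = 0: 0.0062y* = 0.19, so y* = 30.6.
From dx/dt = 0: 1.12(1 - x*/938) = 0.0305·30.6, giving x* = 938·(1 - 0.835) = 155.
From dy/dt = 0: 0.00784·155 - 0.249 = 0.0395z*, so z* = 0.968/0.0395 = 24.5.

x* ≈ 155, y* ≈ 30.6, z* ≈ 24.5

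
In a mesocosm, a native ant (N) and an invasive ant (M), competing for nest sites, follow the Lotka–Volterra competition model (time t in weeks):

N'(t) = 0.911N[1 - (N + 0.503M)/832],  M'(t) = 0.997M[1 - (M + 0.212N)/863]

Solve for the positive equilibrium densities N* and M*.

Setting both brackets to zero gives the nullclines N + 0.503M = 832 and 0.212N + M = 863.
Substituting M = 863 - 0.212N into the first: N(1 - 0.503·0.212) = 832 - 0.503·863.
So N* = 398/0.893 = 445, and then M* = 863 - 0.212·445 = 769.

N* ≈ 445, M* ≈ 769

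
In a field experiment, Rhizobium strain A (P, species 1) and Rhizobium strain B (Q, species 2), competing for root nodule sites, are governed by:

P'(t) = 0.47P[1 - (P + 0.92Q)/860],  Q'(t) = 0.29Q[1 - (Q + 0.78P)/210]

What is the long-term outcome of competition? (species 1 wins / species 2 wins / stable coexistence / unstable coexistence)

species 1 excludes species 2

Compare the nullcline intercepts: K1/α12 = 860/0.92 = 935 > K2 = 210; K2/α21 = 210/0.78 = 269 < K1 = 860.
Since the inequalities point opposite ways, species 1 can invade but species 2 cannot.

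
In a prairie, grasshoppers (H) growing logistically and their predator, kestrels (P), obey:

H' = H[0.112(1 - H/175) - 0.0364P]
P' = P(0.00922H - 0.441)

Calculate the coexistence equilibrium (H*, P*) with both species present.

From dP/dt = 0 with P > 0: 0.00922H* = 0.441, so H* = 47.8.
Substitute into dH/dt = 0: 0.112(1 - 47.8/175) = 0.0364P*.
The bracket is 0.727, giving P* = 0.0814/0.0364 = 2.24.

H* ≈ 47.8, P* ≈ 2.24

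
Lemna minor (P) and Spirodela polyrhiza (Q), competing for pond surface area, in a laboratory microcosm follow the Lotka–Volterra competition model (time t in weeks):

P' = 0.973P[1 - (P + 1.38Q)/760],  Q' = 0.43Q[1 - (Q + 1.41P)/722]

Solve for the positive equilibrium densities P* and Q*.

P* ≈ 250, Q* ≈ 370

Setting both brackets to zero gives the nullclines P + 1.38Q = 760 and 1.41P + Q = 722.
Substituting Q = 722 - 1.41P into the first: P(1 - 1.38·1.41) = 760 - 1.38·722.
So P* = -236/-0.946 = 250, and then Q* = 722 - 1.41·250 = 370.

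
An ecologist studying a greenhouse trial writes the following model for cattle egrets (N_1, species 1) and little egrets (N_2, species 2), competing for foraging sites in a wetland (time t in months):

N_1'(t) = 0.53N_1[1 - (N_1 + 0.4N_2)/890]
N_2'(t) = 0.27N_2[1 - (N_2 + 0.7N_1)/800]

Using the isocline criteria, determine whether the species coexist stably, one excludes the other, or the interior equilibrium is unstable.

Compare the nullcline intercepts: K1/α12 = 890/0.4 = 2220 > K2 = 800; K2/α21 = 800/0.7 = 1140 > K1 = 890.
Since both inequalities hold, each species can invade when rare, so the interior equilibrium is stable.

stable coexistence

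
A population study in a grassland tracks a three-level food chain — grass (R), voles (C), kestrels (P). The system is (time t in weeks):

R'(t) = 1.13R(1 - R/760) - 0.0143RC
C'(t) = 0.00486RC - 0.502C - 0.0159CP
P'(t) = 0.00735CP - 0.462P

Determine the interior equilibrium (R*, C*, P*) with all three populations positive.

R* ≈ 155, C* ≈ 62.9, P* ≈ 15.9

From dP/dt = 0: 0.00735C* = 0.462, so C* = 62.9.
From dR/dt = 0: 1.13(1 - R*/760) = 0.0143·62.9, giving R* = 760·(1 - 0.795) = 155.
From dC/dt = 0: 0.00486·155 - 0.502 = 0.0159P*, so P* = 0.254/0.0159 = 15.9.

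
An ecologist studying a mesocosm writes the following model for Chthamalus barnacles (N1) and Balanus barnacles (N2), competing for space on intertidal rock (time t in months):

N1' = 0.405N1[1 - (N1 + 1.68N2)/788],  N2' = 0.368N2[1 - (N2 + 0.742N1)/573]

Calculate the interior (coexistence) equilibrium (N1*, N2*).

Setting both brackets to zero gives the nullclines N1 + 1.68N2 = 788 and 0.742N1 + N2 = 573.
Substituting N2 = 573 - 0.742N1 into the first: N1(1 - 1.68·0.742) = 788 - 1.68·573.
So N1* = -175/-0.247 = 708, and then N2* = 573 - 0.742·708 = 47.4.

N1* ≈ 708, N2* ≈ 47.4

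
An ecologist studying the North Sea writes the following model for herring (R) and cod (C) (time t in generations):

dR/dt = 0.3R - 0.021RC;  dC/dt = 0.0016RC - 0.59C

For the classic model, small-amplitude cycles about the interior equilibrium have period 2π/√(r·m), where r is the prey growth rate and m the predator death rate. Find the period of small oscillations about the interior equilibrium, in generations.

Here r = 0.3 and m = 0.59, so r·m = 0.177.
ω = √0.177 = 0.421 per generation, hence T = 2π/ω ≈ 14.9 generations.

T ≈ 14.9 generations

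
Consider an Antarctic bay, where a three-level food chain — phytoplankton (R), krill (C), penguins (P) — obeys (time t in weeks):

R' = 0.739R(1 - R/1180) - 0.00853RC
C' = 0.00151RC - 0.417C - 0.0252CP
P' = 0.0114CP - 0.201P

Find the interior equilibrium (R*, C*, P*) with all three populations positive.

From dP/dt = 0: 0.0114C* = 0.201, so C* = 17.6.
From dR/dt = 0: 0.739(1 - R*/1180) = 0.00853·17.6, giving R* = 1180·(1 - 0.204) = 940.
From dC/dt = 0: 0.00151·940 - 0.417 = 0.0252P*, so P* = 1/0.0252 = 39.8.

R* ≈ 940, C* ≈ 17.6, P* ≈ 39.8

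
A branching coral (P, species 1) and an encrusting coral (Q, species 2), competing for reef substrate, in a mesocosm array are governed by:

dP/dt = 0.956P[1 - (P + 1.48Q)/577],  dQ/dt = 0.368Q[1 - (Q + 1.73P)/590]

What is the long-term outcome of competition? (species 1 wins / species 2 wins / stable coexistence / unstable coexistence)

unstable coexistence (outcome depends on initial conditions)

Compare the nullcline intercepts: K1/α12 = 577/1.48 = 390 < K2 = 590; K2/α21 = 590/1.73 = 341 < K1 = 577.
Since both are reversed, neither can invade when rare; the interior point is a saddle.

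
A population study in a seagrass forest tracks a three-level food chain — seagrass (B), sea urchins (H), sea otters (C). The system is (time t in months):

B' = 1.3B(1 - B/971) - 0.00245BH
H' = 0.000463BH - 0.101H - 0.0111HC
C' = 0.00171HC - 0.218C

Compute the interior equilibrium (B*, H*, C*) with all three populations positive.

From dC/dt = 0: 0.00171H* = 0.218, so H* = 127.
From dB/dt = 0: 1.3(1 - B*/971) = 0.00245·127, giving B* = 971·(1 - 0.24) = 738.
From dH/dt = 0: 0.000463·738 - 0.101 = 0.0111C*, so C* = 0.241/0.0111 = 21.7.

B* ≈ 738, H* ≈ 127, C* ≈ 21.7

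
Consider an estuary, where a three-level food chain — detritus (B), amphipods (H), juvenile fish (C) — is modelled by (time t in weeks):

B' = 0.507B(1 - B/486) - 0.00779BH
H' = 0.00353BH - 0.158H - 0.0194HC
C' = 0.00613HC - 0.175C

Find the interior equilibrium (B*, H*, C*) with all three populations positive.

B* ≈ 273, H* ≈ 28.5, C* ≈ 41.5

From dC/dt = 0: 0.00613H* = 0.175, so H* = 28.5.
From dB/dt = 0: 0.507(1 - B*/486) = 0.00779·28.5, giving B* = 486·(1 - 0.439) = 273.
From dH/dt = 0: 0.00353·273 - 0.158 = 0.0194C*, so C* = 0.805/0.0194 = 41.5.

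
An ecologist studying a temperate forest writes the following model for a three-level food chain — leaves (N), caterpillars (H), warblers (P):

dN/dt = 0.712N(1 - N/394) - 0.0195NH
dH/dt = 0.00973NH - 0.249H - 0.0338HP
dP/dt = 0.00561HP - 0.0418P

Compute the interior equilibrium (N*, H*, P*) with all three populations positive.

N* ≈ 314, H* ≈ 7.45, P* ≈ 82.9

From dP/dt = 0: 0.00561H* = 0.0418, so H* = 7.45.
From dN/dt = 0: 0.712(1 - N*/394) = 0.0195·7.45, giving N* = 394·(1 - 0.204) = 314.
From dH/dt = 0: 0.00973·314 - 0.249 = 0.0338P*, so P* = 2.8/0.0338 = 82.9.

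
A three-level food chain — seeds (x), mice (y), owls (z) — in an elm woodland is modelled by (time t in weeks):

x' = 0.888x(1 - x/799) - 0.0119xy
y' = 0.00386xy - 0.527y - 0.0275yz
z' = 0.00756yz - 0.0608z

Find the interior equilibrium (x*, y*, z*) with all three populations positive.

x* ≈ 713, y* ≈ 8.04, z* ≈ 80.9

From dz/dt = 0: 0.00756y* = 0.0608, so y* = 8.04.
From dx/dt = 0: 0.888(1 - x*/799) = 0.0119·8.04, giving x* = 799·(1 - 0.108) = 713.
From dy/dt = 0: 0.00386·713 - 0.527 = 0.0275z*, so z* = 2.22/0.0275 = 80.9.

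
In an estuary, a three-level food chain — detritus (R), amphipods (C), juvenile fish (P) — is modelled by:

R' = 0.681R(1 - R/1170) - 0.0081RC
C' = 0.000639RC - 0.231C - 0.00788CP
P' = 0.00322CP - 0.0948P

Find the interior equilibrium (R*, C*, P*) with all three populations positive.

From dP/dt = 0: 0.00322C* = 0.0948, so C* = 29.4.
From dR/dt = 0: 0.681(1 - R*/1170) = 0.0081·29.4, giving R* = 1170·(1 - 0.35) = 760.
From dC/dt = 0: 0.000639·760 - 0.231 = 0.00788P*, so P* = 0.255/0.00788 = 32.3.

R* ≈ 760, C* ≈ 29.4, P* ≈ 32.3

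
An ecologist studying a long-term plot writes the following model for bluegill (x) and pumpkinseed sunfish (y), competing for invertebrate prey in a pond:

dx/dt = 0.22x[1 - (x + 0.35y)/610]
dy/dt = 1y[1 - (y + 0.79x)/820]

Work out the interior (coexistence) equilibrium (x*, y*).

x* ≈ 446, y* ≈ 467

Setting both brackets to zero gives the nullclines x + 0.35y = 610 and 0.79x + y = 820.
Substituting y = 820 - 0.79x into the first: x(1 - 0.35·0.79) = 610 - 0.35·820.
So x* = 323/0.724 = 446, and then y* = 820 - 0.79·446 = 467.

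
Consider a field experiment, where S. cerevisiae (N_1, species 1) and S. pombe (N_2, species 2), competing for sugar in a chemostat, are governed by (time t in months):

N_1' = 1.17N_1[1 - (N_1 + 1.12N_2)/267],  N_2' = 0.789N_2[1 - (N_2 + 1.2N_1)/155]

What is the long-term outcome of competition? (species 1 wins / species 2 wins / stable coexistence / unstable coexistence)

species 1 excludes species 2

Compare the nullcline intercepts: K1/α12 = 267/1.12 = 238 > K2 = 155; K2/α21 = 155/1.2 = 129 < K1 = 267.
Since the inequalities point opposite ways, species 1 can invade but species 2 cannot.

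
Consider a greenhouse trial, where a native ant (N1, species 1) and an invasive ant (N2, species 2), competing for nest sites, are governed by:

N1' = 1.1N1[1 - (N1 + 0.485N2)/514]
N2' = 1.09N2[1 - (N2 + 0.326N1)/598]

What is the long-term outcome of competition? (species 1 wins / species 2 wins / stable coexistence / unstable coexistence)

Compare the nullcline intercepts: K1/α12 = 514/0.485 = 1060 > K2 = 598; K2/α21 = 598/0.326 = 1830 > K1 = 514.
Since both inequalities hold, each species can invade when rare, so the interior equilibrium is stable.

stable coexistence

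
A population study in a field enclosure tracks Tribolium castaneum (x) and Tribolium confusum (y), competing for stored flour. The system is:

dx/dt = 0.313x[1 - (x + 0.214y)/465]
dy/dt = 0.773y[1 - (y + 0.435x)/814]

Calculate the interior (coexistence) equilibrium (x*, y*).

x* ≈ 321, y* ≈ 675

Setting both brackets to zero gives the nullclines x + 0.214y = 465 and 0.435x + y = 814.
Substituting y = 814 - 0.435x into the first: x(1 - 0.214·0.435) = 465 - 0.214·814.
So x* = 291/0.907 = 321, and then y* = 814 - 0.435·321 = 675.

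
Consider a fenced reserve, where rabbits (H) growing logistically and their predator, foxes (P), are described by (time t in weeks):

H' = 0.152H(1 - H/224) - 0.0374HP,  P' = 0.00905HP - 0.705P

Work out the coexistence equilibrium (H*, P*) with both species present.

H* ≈ 77.9, P* ≈ 2.65

From dP/dt = 0 with P > 0: 0.00905H* = 0.705, so H* = 77.9.
Substitute into dH/dt = 0: 0.152(1 - 77.9/224) = 0.0374P*.
The bracket is 0.652, giving P* = 0.0991/0.0374 = 2.65.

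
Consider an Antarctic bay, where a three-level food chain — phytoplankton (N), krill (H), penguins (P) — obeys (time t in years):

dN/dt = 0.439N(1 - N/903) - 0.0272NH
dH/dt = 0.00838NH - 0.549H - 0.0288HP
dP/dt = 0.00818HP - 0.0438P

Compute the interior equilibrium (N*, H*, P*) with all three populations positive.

N* ≈ 603, H* ≈ 5.35, P* ≈ 157

From dP/dt = 0: 0.00818H* = 0.0438, so H* = 5.35.
From dN/dt = 0: 0.439(1 - N*/903) = 0.0272·5.35, giving N* = 903·(1 - 0.332) = 603.
From dH/dt = 0: 0.00838·603 - 0.549 = 0.0288P*, so P* = 4.51/0.0288 = 157.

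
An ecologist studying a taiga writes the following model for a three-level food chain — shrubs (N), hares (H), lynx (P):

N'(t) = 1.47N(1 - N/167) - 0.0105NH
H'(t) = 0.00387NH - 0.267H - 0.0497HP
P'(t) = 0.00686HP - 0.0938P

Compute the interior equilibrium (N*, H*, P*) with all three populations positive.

N* ≈ 151, H* ≈ 13.7, P* ≈ 6.36

From dP/dt = 0: 0.00686H* = 0.0938, so H* = 13.7.
From dN/dt = 0: 1.47(1 - N*/167) = 0.0105·13.7, giving N* = 167·(1 - 0.0977) = 151.
From dH/dt = 0: 0.00387·151 - 0.267 = 0.0497P*, so P* = 0.316/0.0497 = 6.36.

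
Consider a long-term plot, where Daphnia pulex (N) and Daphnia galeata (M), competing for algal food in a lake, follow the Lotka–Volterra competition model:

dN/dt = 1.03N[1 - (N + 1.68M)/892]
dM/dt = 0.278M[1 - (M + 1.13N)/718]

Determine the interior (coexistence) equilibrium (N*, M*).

Setting both brackets to zero gives the nullclines N + 1.68M = 892 and 1.13N + M = 718.
Substituting M = 718 - 1.13N into the first: N(1 - 1.68·1.13) = 892 - 1.68·718.
So N* = -314/-0.898 = 350, and then M* = 718 - 1.13·350 = 323.

N* ≈ 350, M* ≈ 323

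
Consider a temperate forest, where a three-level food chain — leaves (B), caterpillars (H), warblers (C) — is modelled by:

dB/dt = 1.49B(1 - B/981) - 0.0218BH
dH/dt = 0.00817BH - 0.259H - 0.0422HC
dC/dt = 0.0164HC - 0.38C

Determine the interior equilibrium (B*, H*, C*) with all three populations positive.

From dC/dt = 0: 0.0164H* = 0.38, so H* = 23.2.
From dB/dt = 0: 1.49(1 - B*/981) = 0.0218·23.2, giving B* = 981·(1 - 0.339) = 648.
From dH/dt = 0: 0.00817·648 - 0.259 = 0.0422C*, so C* = 5.04/0.0422 = 119.

B* ≈ 648, H* ≈ 23.2, C* ≈ 119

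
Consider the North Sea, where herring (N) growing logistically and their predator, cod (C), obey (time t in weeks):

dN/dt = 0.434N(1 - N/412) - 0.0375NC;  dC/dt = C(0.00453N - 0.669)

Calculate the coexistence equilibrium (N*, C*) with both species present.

From dC/dt = 0 with C > 0: 0.00453N* = 0.669, so N* = 148.
Substitute into dN/dt = 0: 0.434(1 - 148/412) = 0.0375C*.
The bracket is 0.642, giving C* = 0.278/0.0375 = 7.42.

N* ≈ 148, C* ≈ 7.42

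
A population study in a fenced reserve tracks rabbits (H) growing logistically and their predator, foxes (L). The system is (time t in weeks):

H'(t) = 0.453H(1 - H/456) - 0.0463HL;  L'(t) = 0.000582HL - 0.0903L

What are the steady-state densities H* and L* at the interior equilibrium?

H* ≈ 155, L* ≈ 6.45

From dL/dt = 0 with L > 0: 0.000582H* = 0.0903, so H* = 155.
Substitute into dH/dt = 0: 0.453(1 - 155/456) = 0.0463L*.
The bracket is 0.66, giving L* = 0.299/0.0463 = 6.45.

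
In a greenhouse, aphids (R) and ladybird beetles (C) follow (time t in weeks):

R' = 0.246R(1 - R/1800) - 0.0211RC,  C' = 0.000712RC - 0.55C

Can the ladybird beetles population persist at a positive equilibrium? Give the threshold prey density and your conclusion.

Threshold R = 772; K > 772, so yes, the predator persists.

The predator equation gives dC/dt > 0 only when R > 0.55/0.000712 = 772.
Without the predator, R → K = 1800. Since 1800 > 772, the predator can invade and persist.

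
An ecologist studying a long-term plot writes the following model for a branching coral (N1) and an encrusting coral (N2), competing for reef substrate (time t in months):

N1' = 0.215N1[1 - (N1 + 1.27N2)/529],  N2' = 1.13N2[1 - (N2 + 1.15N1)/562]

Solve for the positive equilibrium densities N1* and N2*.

N1* ≈ 401, N2* ≈ 101

Setting both brackets to zero gives the nullclines N1 + 1.27N2 = 529 and 1.15N1 + N2 = 562.
Substituting N2 = 562 - 1.15N1 into the first: N1(1 - 1.27·1.15) = 529 - 1.27·562.
So N1* = -185/-0.46 = 401, and then N2* = 562 - 1.15·401 = 101.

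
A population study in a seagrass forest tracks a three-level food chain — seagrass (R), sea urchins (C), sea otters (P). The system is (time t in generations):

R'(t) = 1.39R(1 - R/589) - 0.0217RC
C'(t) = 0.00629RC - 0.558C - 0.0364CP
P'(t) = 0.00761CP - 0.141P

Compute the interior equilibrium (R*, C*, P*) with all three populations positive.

R* ≈ 419, C* ≈ 18.5, P* ≈ 57

From dP/dt = 0: 0.00761C* = 0.141, so C* = 18.5.
From dR/dt = 0: 1.39(1 - R*/589) = 0.0217·18.5, giving R* = 589·(1 - 0.289) = 419.
From dC/dt = 0: 0.00629·419 - 0.558 = 0.0364P*, so P* = 2.08/0.0364 = 57.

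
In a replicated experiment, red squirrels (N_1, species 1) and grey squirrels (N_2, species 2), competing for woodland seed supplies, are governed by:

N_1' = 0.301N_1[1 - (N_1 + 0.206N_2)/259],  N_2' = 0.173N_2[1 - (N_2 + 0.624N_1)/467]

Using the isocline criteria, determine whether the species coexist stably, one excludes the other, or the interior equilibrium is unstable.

Compare the nullcline intercepts: K1/α12 = 259/0.206 = 1260 > K2 = 467; K2/α21 = 467/0.624 = 748 > K1 = 259.
Since both inequalities hold, each species can invade when rare, so the interior equilibrium is stable.

stable coexistence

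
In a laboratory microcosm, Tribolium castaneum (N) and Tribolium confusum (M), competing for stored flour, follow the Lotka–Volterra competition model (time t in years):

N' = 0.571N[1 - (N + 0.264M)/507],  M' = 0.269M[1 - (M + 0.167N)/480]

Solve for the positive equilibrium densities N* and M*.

Setting both brackets to zero gives the nullclines N + 0.264M = 507 and 0.167N + M = 480.
Substituting M = 480 - 0.167N into the first: N(1 - 0.264·0.167) = 507 - 0.264·480.
So N* = 380/0.956 = 398, and then M* = 480 - 0.167·398 = 414.

N* ≈ 398, M* ≈ 414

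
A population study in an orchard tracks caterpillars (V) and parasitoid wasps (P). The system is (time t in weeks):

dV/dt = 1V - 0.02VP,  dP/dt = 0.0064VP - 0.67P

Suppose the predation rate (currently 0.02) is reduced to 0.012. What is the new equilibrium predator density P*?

At the interior fixed point, setting dV/dt = 0 with V > 0 fixes P* = (prey growth rate)/(VP coefficient) — independent of the other coefficients.
With the change, P* = 1/0.012 = 83.3; it rises from 50.

P* ≈ 83.3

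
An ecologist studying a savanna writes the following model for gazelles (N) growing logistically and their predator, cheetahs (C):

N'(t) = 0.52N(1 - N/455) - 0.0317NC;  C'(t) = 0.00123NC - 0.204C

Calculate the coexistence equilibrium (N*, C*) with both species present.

N* ≈ 166, C* ≈ 10.4

From dC/dt = 0 with C > 0: 0.00123N* = 0.204, so N* = 166.
Substitute into dN/dt = 0: 0.52(1 - 166/455) = 0.0317C*.
The bracket is 0.635, giving C* = 0.33/0.0317 = 10.4.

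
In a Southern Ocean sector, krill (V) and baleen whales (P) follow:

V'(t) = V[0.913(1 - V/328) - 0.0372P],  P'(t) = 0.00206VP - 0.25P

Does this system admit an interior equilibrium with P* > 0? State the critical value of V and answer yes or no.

The predator equation gives dP/dt > 0 only when V > 0.25/0.00206 = 121.
Without the predator, V → K = 328. Since 328 > 121, the predator can invade and persist.

Threshold V = 121; K > 121, so yes, the predator persists.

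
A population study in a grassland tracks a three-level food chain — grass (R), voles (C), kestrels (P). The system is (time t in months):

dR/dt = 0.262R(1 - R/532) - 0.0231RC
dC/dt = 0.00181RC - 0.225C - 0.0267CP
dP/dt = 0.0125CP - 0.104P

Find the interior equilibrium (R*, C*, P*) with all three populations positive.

From dP/dt = 0: 0.0125C* = 0.104, so C* = 8.32.
From dR/dt = 0: 0.262(1 - R*/532) = 0.0231·8.32, giving R* = 532·(1 - 0.734) = 142.
From dC/dt = 0: 0.00181·142 - 0.225 = 0.0267P*, so P* = 0.0316/0.0267 = 1.18.

R* ≈ 142, C* ≈ 8.32, P* ≈ 1.18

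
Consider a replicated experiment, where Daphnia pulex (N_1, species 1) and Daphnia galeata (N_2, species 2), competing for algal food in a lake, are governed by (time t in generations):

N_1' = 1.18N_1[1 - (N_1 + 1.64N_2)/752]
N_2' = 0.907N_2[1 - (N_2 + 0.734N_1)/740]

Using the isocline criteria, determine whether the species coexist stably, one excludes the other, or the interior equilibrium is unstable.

species 2 excludes species 1

Compare the nullcline intercepts: K1/α12 = 752/1.64 = 459 < K2 = 740; K2/α21 = 740/0.734 = 1010 > K1 = 752.
Since the inequalities point opposite ways, species 2 can invade but species 1 cannot.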